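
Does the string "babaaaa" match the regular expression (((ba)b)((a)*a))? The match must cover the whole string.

yes

Split as bab·aaaa: ((ba)b) matches bab and ((a)*a) matches aaaa.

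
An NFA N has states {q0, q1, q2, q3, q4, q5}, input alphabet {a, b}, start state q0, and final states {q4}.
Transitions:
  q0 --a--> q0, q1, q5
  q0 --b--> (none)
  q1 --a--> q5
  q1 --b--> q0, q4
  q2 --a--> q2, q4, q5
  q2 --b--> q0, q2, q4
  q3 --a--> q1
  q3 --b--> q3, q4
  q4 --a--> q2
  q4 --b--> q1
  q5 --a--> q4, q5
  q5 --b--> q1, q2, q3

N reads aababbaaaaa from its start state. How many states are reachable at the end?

Start: {q0}
read a: {q0, q1, q5}
read a: {q0, q1, q4, q5}
read b: {q0, q1, q2, q3, q4}
read a: {q0, q1, q2, q4, q5}
read b: {q0, q1, q2, q3, q4}
read b: {q0, q1, q2, q3, q4}
read a: {q0, q1, q2, q4, q5}
read a: {q0, q1, q2, q4, q5}
read a: {q0, q1, q2, q4, q5}
read a: {q0, q1, q2, q4, q5}
read a: {q0, q1, q2, q4, q5}
Final reachable set {q0, q1, q2, q4, q5} has 5 states.

5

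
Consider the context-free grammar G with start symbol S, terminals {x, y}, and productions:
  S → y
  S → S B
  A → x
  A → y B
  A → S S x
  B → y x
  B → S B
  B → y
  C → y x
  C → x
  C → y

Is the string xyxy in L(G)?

no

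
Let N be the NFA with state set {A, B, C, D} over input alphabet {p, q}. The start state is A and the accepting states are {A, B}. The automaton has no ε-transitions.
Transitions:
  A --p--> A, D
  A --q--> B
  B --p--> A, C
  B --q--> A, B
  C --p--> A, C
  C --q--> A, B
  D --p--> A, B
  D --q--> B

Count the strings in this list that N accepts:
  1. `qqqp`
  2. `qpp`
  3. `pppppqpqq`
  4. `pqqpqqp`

`qqqp`: accepted
`qpp`: accepted
`pppppqpqq`: accepted
`pqqpqqp`: accepted

4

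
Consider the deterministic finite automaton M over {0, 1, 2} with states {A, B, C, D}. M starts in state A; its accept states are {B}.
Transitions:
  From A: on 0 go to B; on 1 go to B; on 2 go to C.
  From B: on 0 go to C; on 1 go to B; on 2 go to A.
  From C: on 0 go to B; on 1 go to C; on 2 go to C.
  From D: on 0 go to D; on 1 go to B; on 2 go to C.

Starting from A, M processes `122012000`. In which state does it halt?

A --1--> B
B --2--> A
A --2--> C
C --0--> B
B --1--> B
B --2--> A
A --0--> B
B --0--> C
C --0--> B

B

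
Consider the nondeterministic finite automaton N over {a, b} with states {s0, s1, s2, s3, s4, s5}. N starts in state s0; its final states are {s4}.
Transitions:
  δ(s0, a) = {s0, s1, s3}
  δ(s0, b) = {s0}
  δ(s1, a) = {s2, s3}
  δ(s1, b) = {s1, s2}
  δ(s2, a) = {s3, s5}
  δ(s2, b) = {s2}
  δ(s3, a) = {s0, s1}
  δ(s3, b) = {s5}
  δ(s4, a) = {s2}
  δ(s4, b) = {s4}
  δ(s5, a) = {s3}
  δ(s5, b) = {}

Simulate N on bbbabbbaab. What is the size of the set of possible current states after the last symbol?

Start: {s0}
read b: {s0}
read b: {s0}
read b: {s0}
read a: {s0, s1, s3}
read b: {s0, s1, s2, s5}
read b: {s0, s1, s2}
read b: {s0, s1, s2}
read a: {s0, s1, s2, s3, s5}
read a: {s0, s1, s2, s3, s5}
read b: {s0, s1, s2, s5}
Final reachable set {s0, s1, s2, s5} has 4 states.

4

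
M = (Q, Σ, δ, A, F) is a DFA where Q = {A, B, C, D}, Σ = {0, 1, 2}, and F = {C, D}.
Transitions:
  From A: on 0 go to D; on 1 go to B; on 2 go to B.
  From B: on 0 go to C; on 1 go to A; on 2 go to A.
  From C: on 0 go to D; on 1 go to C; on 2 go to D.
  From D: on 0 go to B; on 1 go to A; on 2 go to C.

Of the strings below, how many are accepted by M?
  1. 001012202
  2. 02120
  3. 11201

2

001012202: accepted
02120: rejected
11201: accepted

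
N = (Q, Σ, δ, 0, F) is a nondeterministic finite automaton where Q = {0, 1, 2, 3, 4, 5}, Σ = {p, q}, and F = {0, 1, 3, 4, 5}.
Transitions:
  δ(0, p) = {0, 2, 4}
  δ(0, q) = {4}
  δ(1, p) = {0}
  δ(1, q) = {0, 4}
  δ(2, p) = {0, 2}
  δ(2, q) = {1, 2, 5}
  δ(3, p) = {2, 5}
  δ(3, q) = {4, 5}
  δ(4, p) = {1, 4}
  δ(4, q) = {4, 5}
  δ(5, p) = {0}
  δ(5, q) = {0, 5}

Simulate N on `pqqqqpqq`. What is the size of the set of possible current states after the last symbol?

Start: {0}
read p: {0, 2, 4}
read q: {1, 2, 4, 5}
read q: {0, 1, 2, 4, 5}
read q: {0, 1, 2, 4, 5}
read q: {0, 1, 2, 4, 5}
read p: {0, 1, 2, 4}
read q: {0, 1, 2, 4, 5}
read q: {0, 1, 2, 4, 5}
Final reachable set {0, 1, 2, 4, 5} has 5 states.

5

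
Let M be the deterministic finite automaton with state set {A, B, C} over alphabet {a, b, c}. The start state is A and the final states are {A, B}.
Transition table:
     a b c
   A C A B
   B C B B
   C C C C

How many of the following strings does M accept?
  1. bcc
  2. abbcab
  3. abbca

1

bcc: accepted
abbcab: rejected
abbca: rejected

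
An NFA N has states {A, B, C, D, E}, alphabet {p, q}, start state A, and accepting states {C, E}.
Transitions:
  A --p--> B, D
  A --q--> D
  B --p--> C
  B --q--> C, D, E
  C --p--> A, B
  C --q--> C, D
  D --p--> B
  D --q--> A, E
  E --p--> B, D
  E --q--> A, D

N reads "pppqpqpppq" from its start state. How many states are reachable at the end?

3

Start: {A}
read p: {B, D}
read p: {B, C}
read p: {A, B, C}
read q: {C, D, E}
read p: {A, B, D}
read q: {A, C, D, E}
read p: {A, B, D}
read p: {B, C, D}
read p: {A, B, C}
read q: {C, D, E}
Final reachable set {C, D, E} has 3 states.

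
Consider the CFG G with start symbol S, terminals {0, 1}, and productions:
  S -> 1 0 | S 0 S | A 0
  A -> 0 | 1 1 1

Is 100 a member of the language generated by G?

no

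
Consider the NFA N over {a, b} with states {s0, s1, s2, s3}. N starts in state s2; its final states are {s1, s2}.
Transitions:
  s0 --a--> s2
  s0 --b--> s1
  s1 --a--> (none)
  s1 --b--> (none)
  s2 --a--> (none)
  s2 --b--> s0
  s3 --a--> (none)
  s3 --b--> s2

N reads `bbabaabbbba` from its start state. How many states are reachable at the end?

Start: {s2}
read b: {s0}
read b: {s1}
read a: {}
The reachable set is empty and stays empty for the remaining 8 symbols.
Final reachable set {} has 0 states.

0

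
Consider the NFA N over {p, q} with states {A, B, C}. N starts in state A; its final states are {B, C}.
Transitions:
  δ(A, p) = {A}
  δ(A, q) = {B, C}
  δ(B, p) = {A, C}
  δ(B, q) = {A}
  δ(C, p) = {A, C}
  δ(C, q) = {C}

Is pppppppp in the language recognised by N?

rejected

Start: {A}
read p: {A}
read p: {A}
read p: {A}
read p: {A}
read p: {A}
read p: {A}
read p: {A}
read p: {A}
Reachable ∩ accepting = {} — empty.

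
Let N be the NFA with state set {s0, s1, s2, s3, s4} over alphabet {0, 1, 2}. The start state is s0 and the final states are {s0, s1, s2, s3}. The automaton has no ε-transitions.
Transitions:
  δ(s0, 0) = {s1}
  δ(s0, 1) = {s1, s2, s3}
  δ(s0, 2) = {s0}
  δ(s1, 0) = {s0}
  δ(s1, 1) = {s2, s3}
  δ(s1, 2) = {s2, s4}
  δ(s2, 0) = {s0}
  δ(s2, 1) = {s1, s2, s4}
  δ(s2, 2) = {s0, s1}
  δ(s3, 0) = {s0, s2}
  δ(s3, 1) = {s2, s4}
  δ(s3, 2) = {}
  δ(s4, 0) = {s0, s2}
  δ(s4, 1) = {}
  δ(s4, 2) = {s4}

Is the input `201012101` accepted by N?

accepted

Start: {s0}
read 2: {s0}
read 0: {s1}
read 1: {s2, s3}
read 0: {s0, s2}
read 1: {s1, s2, s3, s4}
read 2: {s0, s1, s2, s4}
read 1: {s1, s2, s3, s4}
read 0: {s0, s2}
read 1: {s1, s2, s3, s4}
Reachable ∩ accepting = {s1, s2, s3} — nonempty.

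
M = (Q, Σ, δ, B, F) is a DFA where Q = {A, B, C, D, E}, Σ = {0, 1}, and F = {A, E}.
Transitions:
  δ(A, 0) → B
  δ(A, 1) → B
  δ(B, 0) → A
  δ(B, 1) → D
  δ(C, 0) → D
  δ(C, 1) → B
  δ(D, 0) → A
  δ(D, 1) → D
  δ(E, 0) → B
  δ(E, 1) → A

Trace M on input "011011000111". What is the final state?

B --0--> A
A --1--> B
B --1--> D
D --0--> A
A --1--> B
B --1--> D
D --0--> A
A --0--> B
B --0--> A
A --1--> B
B --1--> D
D --1--> D

D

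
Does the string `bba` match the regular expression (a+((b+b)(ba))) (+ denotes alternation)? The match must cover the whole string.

The right alternative ((b+b)(ba)) matches bba.

yes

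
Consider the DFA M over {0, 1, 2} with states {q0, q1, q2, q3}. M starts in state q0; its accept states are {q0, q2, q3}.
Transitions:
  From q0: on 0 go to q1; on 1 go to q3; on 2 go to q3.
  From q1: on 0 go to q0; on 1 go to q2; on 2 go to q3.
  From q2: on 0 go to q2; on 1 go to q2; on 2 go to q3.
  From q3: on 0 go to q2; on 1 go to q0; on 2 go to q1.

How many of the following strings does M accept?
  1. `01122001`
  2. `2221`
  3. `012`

`01122001`: accepted
`2221`: accepted
`012`: accepted

3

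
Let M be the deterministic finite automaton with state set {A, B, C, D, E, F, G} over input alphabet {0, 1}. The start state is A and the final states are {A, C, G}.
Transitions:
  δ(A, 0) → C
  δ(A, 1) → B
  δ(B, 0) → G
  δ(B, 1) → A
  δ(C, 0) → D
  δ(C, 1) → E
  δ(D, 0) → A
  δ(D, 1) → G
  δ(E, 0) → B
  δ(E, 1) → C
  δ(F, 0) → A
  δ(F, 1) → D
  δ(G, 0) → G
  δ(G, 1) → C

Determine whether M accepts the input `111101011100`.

rejected

A --1--> B
B --1--> A
A --1--> B
B --1--> A
A --0--> C
C --1--> E
E --0--> B
B --1--> A
A --1--> B
B --1--> A
A --0--> C
C --0--> D
End in state D, which is not an accepting state.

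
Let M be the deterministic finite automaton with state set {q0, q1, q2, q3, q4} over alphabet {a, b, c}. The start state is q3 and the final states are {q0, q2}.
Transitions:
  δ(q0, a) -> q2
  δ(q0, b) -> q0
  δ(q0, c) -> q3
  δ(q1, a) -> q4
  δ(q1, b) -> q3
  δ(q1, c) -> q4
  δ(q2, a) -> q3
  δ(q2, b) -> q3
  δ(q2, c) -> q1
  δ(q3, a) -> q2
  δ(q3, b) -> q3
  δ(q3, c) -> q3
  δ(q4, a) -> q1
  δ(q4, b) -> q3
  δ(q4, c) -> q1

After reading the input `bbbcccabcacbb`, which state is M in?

q3

q3 --b--> q3
q3 --b--> q3
q3 --b--> q3
q3 --c--> q3
q3 --c--> q3
q3 --c--> q3
q3 --a--> q2
q2 --b--> q3
q3 --c--> q3
q3 --a--> q2
q2 --c--> q1
q1 --b--> q3
q3 --b--> q3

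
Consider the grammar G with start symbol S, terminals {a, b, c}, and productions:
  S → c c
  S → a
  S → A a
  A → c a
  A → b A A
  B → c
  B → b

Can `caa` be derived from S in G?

yes

S ⇒ Aa ⇒ caa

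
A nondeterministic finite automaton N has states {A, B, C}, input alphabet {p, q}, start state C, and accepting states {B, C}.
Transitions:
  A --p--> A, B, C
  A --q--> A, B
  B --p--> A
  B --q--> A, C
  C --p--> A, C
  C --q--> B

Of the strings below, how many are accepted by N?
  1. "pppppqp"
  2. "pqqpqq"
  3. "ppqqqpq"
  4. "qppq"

"pppppqp": accepted
"pqqpqq": accepted
"ppqqqpq": accepted
"qppq": accepted

4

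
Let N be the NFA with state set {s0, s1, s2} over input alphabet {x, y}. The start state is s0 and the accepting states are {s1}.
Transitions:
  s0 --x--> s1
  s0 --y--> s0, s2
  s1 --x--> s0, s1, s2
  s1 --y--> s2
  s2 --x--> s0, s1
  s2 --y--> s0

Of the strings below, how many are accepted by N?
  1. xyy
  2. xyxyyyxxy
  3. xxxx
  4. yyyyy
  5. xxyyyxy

xyy: rejected
xyxyyyxxy: rejected
xxxx: accepted
yyyyy: rejected
xxyyyxy: rejected

1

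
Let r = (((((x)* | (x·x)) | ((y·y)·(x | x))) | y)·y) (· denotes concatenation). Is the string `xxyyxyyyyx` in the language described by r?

no

No split of xxyyxyyyyx into u·v has ((((x)*|(x·x))|((y·y)·(x|x)))|y) matching u and y matching v.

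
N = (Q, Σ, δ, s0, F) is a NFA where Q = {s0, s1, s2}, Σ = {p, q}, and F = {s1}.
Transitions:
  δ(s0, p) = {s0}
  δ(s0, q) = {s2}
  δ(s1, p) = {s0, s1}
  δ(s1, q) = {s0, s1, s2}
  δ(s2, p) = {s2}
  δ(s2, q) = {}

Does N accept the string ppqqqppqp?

Start: {s0}
read p: {s0}
read p: {s0}
read q: {s2}
read q: {}
The reachable set is empty and stays empty for the remaining 5 symbols.
Reachable ∩ accepting = {} — empty.

rejected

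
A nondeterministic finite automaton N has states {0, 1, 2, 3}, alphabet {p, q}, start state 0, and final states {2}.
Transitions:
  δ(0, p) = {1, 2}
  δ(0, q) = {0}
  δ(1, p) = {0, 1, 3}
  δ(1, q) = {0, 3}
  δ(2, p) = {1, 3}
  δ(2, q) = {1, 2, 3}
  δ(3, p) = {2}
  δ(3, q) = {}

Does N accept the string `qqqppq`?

rejected

Start: {0}
read q: {0}
read q: {0}
read q: {0}
read p: {1, 2}
read p: {0, 1, 3}
read q: {0, 3}
Reachable ∩ accepting = {} — empty.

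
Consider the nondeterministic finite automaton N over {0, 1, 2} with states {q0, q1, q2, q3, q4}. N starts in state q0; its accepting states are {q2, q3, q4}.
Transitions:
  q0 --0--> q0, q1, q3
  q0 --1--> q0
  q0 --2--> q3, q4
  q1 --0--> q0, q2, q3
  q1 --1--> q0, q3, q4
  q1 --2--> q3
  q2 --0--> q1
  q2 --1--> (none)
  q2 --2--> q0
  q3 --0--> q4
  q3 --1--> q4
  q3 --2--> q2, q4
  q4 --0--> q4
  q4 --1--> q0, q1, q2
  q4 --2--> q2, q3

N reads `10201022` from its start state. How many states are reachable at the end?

4

Start: {q0}
read 1: {q0}
read 0: {q0, q1, q3}
read 2: {q2, q3, q4}
read 0: {q1, q4}
read 1: {q0, q1, q2, q3, q4}
read 0: {q0, q1, q2, q3, q4}
read 2: {q0, q2, q3, q4}
read 2: {q0, q2, q3, q4}
Final reachable set {q0, q2, q3, q4} has 4 states.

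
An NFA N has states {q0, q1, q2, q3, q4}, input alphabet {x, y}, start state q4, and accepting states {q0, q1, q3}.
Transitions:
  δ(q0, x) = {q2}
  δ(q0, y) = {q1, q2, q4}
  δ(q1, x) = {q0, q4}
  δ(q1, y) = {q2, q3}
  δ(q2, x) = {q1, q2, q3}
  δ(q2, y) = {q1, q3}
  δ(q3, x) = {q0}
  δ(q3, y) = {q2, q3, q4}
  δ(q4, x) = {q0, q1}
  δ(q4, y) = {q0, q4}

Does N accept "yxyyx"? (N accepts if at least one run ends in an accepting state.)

accepted

Start: {q4}
read y: {q0, q4}
read x: {q0, q1, q2}
read y: {q1, q2, q3, q4}
read y: {q0, q1, q2, q3, q4}
read x: {q0, q1, q2, q3, q4}
Reachable ∩ accepting = {q0, q1, q3} — nonempty.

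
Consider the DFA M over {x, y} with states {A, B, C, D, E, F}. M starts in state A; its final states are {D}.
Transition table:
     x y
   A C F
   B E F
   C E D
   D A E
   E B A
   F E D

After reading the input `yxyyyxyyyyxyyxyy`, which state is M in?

D

A --y--> F
F --x--> E
E --y--> A
A --y--> F
F --y--> D
D --x--> A
A --y--> F
F --y--> D
D --y--> E
E --y--> A
A --x--> C
C --y--> D
D --y--> E
E --x--> B
B --y--> F
F --y--> D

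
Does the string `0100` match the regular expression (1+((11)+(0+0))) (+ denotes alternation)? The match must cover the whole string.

Neither 1 nor ((11)+(0+0)) matches 0100.

no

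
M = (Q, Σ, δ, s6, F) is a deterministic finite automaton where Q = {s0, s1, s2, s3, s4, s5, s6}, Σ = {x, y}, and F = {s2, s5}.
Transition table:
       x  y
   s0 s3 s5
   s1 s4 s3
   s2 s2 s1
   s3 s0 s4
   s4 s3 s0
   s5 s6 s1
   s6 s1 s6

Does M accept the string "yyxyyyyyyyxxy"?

accepted

s6 --y--> s6
s6 --y--> s6
s6 --x--> s1
s1 --y--> s3
s3 --y--> s4
s4 --y--> s0
s0 --y--> s5
s5 --y--> s1
s1 --y--> s3
s3 --y--> s4
s4 --x--> s3
s3 --x--> s0
s0 --y--> s5
End in state s5, which is an accepting state.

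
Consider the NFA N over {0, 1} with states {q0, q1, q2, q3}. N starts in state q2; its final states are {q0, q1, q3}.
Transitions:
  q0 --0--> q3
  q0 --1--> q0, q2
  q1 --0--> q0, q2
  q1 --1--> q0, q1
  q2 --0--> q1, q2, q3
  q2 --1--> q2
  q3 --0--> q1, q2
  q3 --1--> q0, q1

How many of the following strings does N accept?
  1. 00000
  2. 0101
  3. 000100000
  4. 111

3

00000: accepted
0101: accepted
000100000: accepted
111: rejected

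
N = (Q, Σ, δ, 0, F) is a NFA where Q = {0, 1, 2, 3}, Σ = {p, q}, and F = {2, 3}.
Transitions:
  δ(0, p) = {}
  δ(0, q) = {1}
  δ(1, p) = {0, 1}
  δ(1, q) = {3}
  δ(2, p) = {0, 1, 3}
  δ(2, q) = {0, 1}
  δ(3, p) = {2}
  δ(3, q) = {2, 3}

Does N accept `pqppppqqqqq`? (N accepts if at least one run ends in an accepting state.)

Start: {0}
read p: {}
The reachable set is empty and stays empty for the remaining 10 symbols.
Reachable ∩ accepting = {} — empty.

rejected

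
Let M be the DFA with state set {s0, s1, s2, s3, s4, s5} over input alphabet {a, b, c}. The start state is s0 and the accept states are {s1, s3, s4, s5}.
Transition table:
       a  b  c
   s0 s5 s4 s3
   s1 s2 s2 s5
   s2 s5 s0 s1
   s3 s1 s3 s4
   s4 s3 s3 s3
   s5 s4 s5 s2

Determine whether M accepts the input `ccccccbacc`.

s0 --c--> s3
s3 --c--> s4
s4 --c--> s3
s3 --c--> s4
s4 --c--> s3
s3 --c--> s4
s4 --b--> s3
s3 --a--> s1
s1 --c--> s5
s5 --c--> s2
End in state s2, which is not an accepting state.

rejected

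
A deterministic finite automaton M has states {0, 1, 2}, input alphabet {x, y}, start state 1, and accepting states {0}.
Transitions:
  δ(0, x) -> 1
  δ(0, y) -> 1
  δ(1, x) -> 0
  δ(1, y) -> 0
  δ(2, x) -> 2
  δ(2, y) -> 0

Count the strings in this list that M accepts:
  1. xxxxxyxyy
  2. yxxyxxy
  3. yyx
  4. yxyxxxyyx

4

xxxxxyxyy: accepted
yxxyxxy: accepted
yyx: accepted
yxyxxxyyx: accepted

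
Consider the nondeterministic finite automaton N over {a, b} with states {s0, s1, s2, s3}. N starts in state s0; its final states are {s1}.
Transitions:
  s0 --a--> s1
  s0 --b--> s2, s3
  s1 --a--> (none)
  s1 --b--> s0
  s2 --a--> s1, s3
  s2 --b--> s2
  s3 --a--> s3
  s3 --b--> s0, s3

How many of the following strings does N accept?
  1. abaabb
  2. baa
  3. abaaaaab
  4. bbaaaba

1

abaabb: rejected
baa: rejected
abaaaaab: rejected
bbaaaba: accepted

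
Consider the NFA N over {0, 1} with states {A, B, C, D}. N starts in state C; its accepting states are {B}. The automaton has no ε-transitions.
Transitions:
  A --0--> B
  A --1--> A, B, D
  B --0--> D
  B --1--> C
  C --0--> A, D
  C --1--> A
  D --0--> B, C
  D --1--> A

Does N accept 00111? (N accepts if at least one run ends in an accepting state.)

accepted

Start: {C}
read 0: {A, D}
read 0: {B, C}
read 1: {A, C}
read 1: {A, B, D}
read 1: {A, B, C, D}
Reachable ∩ accepting = {B} — nonempty.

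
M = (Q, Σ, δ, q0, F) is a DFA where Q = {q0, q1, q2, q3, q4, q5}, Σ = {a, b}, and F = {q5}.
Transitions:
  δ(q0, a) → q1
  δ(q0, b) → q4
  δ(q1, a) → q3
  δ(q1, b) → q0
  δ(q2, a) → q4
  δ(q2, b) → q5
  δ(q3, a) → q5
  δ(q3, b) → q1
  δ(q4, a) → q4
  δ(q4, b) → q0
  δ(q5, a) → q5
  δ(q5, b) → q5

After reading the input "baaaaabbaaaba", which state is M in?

q1

q0 --b--> q4
q4 --a--> q4
q4 --a--> q4
q4 --a--> q4
q4 --a--> q4
q4 --a--> q4
q4 --b--> q0
q0 --b--> q4
q4 --a--> q4
q4 --a--> q4
q4 --a--> q4
q4 --b--> q0
q0 --a--> q1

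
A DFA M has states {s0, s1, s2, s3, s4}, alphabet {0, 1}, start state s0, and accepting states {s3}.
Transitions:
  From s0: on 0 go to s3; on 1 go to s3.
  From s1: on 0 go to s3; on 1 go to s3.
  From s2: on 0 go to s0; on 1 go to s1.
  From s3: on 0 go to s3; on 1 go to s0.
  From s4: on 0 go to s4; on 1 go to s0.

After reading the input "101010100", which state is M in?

s0 --1--> s3
s3 --0--> s3
s3 --1--> s0
s0 --0--> s3
s3 --1--> s0
s0 --0--> s3
s3 --1--> s0
s0 --0--> s3
s3 --0--> s3

s3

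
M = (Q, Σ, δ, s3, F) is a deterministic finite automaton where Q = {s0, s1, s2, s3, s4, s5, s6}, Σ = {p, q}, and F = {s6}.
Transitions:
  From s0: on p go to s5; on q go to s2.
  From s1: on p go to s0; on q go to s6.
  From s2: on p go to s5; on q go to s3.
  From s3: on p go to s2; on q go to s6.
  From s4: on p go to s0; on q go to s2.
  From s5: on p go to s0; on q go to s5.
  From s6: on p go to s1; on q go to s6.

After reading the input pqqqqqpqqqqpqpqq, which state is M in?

s3 --p--> s2
s2 --q--> s3
s3 --q--> s6
s6 --q--> s6
s6 --q--> s6
s6 --q--> s6
s6 --p--> s1
s1 --q--> s6
s6 --q--> s6
s6 --q--> s6
s6 --q--> s6
s6 --p--> s1
s1 --q--> s6
s6 --p--> s1
s1 --q--> s6
s6 --q--> s6

s6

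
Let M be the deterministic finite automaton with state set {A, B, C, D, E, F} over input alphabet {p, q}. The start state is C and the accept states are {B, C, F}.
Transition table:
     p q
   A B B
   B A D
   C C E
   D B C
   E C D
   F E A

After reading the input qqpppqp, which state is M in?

C --q--> E
E --q--> D
D --p--> B
B --p--> A
A --p--> B
B --q--> D
D --p--> B

B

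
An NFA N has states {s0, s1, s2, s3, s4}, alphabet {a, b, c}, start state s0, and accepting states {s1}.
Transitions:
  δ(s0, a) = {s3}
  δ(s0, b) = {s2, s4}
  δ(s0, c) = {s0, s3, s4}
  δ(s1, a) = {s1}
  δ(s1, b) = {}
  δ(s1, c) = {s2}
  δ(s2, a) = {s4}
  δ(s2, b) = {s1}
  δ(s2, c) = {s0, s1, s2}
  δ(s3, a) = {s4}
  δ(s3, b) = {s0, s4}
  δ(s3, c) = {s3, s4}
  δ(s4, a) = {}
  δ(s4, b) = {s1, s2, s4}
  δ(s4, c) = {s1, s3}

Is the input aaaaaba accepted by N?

rejected

Start: {s0}
read a: {s3}
read a: {s4}
read a: {}
The reachable set is empty and stays empty for the remaining 4 symbols.
Reachable ∩ accepting = {} — empty.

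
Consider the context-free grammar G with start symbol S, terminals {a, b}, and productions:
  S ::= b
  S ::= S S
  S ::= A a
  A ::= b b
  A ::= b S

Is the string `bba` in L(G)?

yes

S ⇒ Aa ⇒ bba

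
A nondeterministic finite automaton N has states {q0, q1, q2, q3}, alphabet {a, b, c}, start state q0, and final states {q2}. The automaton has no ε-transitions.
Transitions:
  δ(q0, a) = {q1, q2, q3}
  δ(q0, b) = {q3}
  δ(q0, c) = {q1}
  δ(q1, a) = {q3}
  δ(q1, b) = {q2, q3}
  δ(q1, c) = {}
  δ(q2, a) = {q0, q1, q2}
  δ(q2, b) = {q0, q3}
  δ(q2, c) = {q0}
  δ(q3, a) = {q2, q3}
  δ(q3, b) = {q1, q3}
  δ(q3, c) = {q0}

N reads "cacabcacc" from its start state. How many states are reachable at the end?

1

Start: {q0}
read c: {q1}
read a: {q3}
read c: {q0}
read a: {q1, q2, q3}
read b: {q0, q1, q2, q3}
read c: {q0, q1}
read a: {q1, q2, q3}
read c: {q0}
read c: {q1}
Final reachable set {q1} has 1 state.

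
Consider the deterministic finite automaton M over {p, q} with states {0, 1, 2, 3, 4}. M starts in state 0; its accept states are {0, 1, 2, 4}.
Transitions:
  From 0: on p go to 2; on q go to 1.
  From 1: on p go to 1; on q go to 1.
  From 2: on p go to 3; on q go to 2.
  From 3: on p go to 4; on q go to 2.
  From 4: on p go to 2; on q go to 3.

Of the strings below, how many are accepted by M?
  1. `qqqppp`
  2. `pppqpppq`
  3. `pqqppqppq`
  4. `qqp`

4

`qqqppp`: accepted
`pppqpppq`: accepted
`pqqppqppq`: accepted
`qqp`: accepted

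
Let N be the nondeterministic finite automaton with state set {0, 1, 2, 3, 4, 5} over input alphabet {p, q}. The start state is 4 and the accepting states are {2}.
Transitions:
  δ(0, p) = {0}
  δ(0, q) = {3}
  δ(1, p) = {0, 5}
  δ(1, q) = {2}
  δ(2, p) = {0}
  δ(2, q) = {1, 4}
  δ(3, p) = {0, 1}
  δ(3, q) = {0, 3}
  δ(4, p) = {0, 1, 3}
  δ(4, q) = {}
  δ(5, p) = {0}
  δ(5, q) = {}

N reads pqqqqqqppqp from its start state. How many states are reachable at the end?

Start: {4}
read p: {0, 1, 3}
read q: {0, 2, 3}
read q: {0, 1, 3, 4}
read q: {0, 2, 3}
read q: {0, 1, 3, 4}
read q: {0, 2, 3}
read q: {0, 1, 3, 4}
read p: {0, 1, 3, 5}
read p: {0, 1, 5}
read q: {2, 3}
read p: {0, 1}
Final reachable set {0, 1} has 2 states.

2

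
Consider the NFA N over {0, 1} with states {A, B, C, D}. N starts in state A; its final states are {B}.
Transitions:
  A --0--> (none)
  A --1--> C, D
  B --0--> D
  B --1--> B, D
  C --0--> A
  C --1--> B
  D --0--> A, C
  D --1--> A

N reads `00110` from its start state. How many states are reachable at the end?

Start: {A}
read 0: {}
The reachable set is empty and stays empty for the remaining 4 symbols.
Final reachable set {} has 0 states.

0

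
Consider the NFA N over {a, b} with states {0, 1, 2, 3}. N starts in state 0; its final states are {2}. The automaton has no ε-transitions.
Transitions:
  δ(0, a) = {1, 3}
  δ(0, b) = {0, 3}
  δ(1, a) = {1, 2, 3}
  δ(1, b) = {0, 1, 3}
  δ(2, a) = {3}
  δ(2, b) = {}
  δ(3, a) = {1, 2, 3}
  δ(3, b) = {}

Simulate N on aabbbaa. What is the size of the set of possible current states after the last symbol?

3

Start: {0}
read a: {1, 3}
read a: {1, 2, 3}
read b: {0, 1, 3}
read b: {0, 1, 3}
read b: {0, 1, 3}
read a: {1, 2, 3}
read a: {1, 2, 3}
Final reachable set {1, 2, 3} has 3 states.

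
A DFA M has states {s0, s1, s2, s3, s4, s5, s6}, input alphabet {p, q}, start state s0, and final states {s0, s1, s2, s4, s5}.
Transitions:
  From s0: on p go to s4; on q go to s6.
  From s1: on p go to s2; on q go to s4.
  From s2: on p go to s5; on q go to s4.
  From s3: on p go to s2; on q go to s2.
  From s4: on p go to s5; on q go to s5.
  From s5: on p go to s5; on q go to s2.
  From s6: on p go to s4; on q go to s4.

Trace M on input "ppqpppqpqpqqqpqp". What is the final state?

s0 --p--> s4
s4 --p--> s5
s5 --q--> s2
s2 --p--> s5
s5 --p--> s5
s5 --p--> s5
s5 --q--> s2
s2 --p--> s5
s5 --q--> s2
s2 --p--> s5
s5 --q--> s2
s2 --q--> s4
s4 --q--> s5
s5 --p--> s5
s5 --q--> s2
s2 --p--> s5

s5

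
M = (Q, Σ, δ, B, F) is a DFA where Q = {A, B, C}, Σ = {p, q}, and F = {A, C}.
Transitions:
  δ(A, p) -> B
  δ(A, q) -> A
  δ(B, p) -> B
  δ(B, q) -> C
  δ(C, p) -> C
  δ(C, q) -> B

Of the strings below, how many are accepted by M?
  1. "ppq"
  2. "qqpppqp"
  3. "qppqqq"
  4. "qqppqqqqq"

3

"ppq": accepted
"qqpppqp": accepted
"qppqqq": rejected
"qqppqqqqq": accepted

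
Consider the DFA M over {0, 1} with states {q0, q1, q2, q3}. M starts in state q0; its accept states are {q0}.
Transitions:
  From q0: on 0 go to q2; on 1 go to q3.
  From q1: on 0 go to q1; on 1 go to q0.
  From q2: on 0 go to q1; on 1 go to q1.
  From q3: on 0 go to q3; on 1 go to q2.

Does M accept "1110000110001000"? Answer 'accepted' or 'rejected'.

q0 --1--> q3
q3 --1--> q2
q2 --1--> q1
q1 --0--> q1
q1 --0--> q1
q1 --0--> q1
q1 --0--> q1
q1 --1--> q0
q0 --1--> q3
q3 --0--> q3
q3 --0--> q3
q3 --0--> q3
q3 --1--> q2
q2 --0--> q1
q1 --0--> q1
q1 --0--> q1
End in state q1, which is not an accepting state.

rejected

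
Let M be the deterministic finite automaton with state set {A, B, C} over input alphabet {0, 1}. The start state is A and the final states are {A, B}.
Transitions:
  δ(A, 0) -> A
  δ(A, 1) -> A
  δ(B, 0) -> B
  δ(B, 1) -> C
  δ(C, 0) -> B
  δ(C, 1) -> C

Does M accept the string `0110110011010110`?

accepted

A --0--> A
A --1--> A
A --1--> A
A --0--> A
A --1--> A
A --1--> A
A --0--> A
A --0--> A
A --1--> A
A --1--> A
A --0--> A
A --1--> A
A --0--> A
A --1--> A
A --1--> A
A --0--> A
End in state A, which is an accepting state.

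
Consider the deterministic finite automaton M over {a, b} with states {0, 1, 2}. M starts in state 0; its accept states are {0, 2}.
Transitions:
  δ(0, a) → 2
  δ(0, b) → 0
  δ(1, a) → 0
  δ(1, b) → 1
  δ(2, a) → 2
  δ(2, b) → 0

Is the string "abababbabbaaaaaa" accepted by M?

0 --a--> 2
2 --b--> 0
0 --a--> 2
2 --b--> 0
0 --a--> 2
2 --b--> 0
0 --b--> 0
0 --a--> 2
2 --b--> 0
0 --b--> 0
0 --a--> 2
2 --a--> 2
2 --a--> 2
2 --a--> 2
2 --a--> 2
2 --a--> 2
End in state 2, which is an accepting state.

accepted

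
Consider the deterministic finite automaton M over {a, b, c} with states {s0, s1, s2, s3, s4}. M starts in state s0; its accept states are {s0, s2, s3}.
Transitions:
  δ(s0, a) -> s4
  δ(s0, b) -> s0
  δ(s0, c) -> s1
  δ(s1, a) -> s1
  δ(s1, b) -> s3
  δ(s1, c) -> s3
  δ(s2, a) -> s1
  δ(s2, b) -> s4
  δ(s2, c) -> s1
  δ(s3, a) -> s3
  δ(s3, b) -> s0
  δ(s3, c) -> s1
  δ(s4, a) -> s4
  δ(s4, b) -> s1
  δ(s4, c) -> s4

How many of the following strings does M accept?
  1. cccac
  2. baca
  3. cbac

1

cccac: accepted
baca: rejected
cbac: rejected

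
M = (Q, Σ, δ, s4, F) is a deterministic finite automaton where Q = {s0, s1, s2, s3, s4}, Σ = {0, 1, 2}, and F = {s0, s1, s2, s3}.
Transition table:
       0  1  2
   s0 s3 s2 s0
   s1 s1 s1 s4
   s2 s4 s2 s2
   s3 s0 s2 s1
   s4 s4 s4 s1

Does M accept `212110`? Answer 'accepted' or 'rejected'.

s4 --2--> s1
s1 --1--> s1
s1 --2--> s4
s4 --1--> s4
s4 --1--> s4
s4 --0--> s4
End in state s4, which is not an accepting state.

rejected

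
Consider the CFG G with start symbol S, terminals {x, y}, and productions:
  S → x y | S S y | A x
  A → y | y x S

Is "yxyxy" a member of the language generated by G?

yes

S ⇒ SSy ⇒ AxSy ⇒ yxSy ⇒ yxAxy ⇒ yxyxy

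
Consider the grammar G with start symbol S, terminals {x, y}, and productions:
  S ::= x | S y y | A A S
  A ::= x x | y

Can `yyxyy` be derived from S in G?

yes

S ⇒ AAS ⇒ yAS ⇒ yyS ⇒ yySyy ⇒ yyxyy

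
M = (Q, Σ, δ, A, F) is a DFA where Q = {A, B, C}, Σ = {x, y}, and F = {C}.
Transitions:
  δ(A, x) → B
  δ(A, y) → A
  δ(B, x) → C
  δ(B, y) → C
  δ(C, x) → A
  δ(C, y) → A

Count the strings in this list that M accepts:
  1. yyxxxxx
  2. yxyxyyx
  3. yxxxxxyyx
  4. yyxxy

1

yyxxxxx: accepted
yxyxyyx: rejected
yxxxxxyyx: rejected
yyxxy: rejected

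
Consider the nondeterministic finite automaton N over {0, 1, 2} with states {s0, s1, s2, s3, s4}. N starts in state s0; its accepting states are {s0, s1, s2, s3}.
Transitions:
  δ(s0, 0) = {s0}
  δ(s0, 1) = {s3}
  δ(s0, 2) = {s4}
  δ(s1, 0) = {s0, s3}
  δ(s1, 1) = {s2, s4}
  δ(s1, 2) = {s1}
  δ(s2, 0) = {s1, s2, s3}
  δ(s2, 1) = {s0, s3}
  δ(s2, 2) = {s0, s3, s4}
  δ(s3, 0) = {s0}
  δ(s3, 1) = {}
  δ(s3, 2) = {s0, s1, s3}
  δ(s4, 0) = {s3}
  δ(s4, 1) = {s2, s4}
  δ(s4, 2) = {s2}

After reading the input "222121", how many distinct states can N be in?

Start: {s0}
read 2: {s4}
read 2: {s2}
read 2: {s0, s3, s4}
read 1: {s2, s3, s4}
read 2: {s0, s1, s2, s3, s4}
read 1: {s0, s2, s3, s4}
Final reachable set {s0, s2, s3, s4} has 4 states.

4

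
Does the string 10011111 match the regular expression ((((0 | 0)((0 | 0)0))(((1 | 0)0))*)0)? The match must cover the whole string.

No split of 10011111 into u·v has (((0|0)((0|0)0))(((1|0)0))*) matching u and 0 matching v.

no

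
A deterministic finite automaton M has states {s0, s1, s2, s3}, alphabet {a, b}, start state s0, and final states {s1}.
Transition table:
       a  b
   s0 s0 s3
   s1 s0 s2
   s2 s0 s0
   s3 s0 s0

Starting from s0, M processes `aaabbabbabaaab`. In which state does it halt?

s0 --a--> s0
s0 --a--> s0
s0 --a--> s0
s0 --b--> s3
s3 --b--> s0
s0 --a--> s0
s0 --b--> s3
s3 --b--> s0
s0 --a--> s0
s0 --b--> s3
s3 --a--> s0
s0 --a--> s0
s0 --a--> s0
s0 --b--> s3

s3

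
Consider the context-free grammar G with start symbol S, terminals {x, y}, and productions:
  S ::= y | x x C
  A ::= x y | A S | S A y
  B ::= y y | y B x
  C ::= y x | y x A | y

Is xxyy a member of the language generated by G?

no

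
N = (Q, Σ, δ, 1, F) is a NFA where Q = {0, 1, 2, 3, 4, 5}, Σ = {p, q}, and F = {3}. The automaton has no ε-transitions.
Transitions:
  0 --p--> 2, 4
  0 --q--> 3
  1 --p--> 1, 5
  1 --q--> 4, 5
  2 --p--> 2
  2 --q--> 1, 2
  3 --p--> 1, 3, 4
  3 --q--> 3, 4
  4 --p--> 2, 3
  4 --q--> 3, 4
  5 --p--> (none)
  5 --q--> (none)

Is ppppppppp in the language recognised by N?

Start: {1}
read p: {1, 5}
read p: {1, 5}
read p: {1, 5}
read p: {1, 5}
read p: {1, 5}
read p: {1, 5}
read p: {1, 5}
read p: {1, 5}
read p: {1, 5}
Reachable ∩ accepting = {} — empty.

rejected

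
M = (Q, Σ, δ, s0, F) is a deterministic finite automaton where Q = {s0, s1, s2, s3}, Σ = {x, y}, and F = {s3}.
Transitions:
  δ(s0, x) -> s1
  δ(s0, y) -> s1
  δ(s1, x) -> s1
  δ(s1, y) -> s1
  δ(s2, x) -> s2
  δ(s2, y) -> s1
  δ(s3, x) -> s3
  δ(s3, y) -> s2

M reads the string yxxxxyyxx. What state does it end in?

s1

s0 --y--> s1
s1 --x--> s1
s1 --x--> s1
s1 --x--> s1
s1 --x--> s1
s1 --y--> s1
s1 --y--> s1
s1 --x--> s1
s1 --x--> s1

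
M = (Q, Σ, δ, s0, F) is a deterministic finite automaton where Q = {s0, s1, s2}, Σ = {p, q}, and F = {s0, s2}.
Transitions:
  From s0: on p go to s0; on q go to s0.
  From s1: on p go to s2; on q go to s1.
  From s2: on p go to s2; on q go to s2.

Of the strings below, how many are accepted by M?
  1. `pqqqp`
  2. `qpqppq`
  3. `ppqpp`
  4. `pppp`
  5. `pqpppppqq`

`pqqqp`: accepted
`qpqppq`: accepted
`ppqpp`: accepted
`pppp`: accepted
`pqpppppqq`: accepted

5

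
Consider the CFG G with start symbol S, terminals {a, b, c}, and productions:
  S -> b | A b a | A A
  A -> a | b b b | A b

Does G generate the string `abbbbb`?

S ⇒ AA ⇒ aA ⇒ aAb ⇒ aAbb ⇒ abbbbb

yes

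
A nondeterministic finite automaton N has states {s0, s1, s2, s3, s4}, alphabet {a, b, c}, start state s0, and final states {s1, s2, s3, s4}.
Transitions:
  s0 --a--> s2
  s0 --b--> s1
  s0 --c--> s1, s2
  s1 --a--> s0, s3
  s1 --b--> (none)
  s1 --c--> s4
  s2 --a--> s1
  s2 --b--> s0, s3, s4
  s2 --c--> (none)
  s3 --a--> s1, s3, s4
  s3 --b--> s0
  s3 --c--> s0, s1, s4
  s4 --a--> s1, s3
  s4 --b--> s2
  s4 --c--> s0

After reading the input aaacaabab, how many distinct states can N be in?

5

Start: {s0}
read a: {s2}
read a: {s1}
read a: {s0, s3}
read c: {s0, s1, s2, s4}
read a: {s0, s1, s2, s3}
read a: {s0, s1, s2, s3, s4}
read b: {s0, s1, s2, s3, s4}
read a: {s0, s1, s2, s3, s4}
read b: {s0, s1, s2, s3, s4}
Final reachable set {s0, s1, s2, s3, s4} has 5 states.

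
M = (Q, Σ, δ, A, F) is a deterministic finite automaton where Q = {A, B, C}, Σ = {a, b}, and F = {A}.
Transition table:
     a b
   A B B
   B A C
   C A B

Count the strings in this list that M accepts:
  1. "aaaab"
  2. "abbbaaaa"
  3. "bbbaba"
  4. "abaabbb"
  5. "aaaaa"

"aaaab": rejected
"abbbaaaa": rejected
"bbbaba": accepted
"abaabbb": rejected
"aaaaa": rejected

1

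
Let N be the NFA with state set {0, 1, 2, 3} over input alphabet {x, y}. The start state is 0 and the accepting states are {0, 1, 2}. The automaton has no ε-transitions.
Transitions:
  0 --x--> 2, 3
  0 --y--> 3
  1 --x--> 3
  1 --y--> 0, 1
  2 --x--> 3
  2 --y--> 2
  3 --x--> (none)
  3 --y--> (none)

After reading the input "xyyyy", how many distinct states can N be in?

Start: {0}
read x: {2, 3}
read y: {2}
read y: {2}
read y: {2}
read y: {2}
Final reachable set {2} has 1 state.

1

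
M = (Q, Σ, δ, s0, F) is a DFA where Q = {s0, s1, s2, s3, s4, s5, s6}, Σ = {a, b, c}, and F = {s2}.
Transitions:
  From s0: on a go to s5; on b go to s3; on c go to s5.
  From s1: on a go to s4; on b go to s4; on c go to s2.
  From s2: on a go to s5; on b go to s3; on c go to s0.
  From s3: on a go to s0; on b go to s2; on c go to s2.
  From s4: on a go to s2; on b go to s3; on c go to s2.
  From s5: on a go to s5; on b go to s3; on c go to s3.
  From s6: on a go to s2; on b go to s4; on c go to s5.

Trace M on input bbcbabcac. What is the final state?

s0 --b--> s3
s3 --b--> s2
s2 --c--> s0
s0 --b--> s3
s3 --a--> s0
s0 --b--> s3
s3 --c--> s2
s2 --a--> s5
s5 --c--> s3

s3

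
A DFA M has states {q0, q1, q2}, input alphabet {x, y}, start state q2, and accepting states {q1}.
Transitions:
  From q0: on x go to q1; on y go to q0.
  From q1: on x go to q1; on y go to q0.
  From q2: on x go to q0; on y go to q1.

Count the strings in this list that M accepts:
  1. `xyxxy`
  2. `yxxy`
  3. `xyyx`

`xyxxy`: rejected
`yxxy`: rejected
`xyyx`: accepted

1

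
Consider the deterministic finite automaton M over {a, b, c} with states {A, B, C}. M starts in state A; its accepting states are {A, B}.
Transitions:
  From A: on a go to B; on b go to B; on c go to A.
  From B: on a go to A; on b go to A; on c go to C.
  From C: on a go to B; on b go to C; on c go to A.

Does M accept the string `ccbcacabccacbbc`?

A --c--> A
A --c--> A
A --b--> B
B --c--> C
C --a--> B
B --c--> C
C --a--> B
B --b--> A
A --c--> A
A --c--> A
A --a--> B
B --c--> C
C --b--> C
C --b--> C
C --c--> A
End in state A, which is an accepting state.

accepted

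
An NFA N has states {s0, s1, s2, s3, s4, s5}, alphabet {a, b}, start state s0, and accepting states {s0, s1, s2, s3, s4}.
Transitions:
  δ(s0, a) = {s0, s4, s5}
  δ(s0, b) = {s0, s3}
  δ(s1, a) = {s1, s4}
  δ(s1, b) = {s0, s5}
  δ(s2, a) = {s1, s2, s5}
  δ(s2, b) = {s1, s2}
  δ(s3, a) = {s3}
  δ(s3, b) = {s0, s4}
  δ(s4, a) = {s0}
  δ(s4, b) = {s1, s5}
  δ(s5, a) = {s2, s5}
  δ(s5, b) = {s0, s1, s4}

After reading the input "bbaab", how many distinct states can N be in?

6

Start: {s0}
read b: {s0, s3}
read b: {s0, s3, s4}
read a: {s0, s3, s4, s5}
read a: {s0, s2, s3, s4, s5}
read b: {s0, s1, s2, s3, s4, s5}
Final reachable set {s0, s1, s2, s3, s4, s5} has 6 states.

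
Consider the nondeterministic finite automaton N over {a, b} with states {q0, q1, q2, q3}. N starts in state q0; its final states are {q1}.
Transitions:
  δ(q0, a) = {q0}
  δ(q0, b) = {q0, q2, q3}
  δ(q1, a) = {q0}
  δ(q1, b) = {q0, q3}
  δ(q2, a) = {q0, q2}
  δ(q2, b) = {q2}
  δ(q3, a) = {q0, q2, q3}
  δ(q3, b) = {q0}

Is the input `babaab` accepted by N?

Start: {q0}
read b: {q0, q2, q3}
read a: {q0, q2, q3}
read b: {q0, q2, q3}
read a: {q0, q2, q3}
read a: {q0, q2, q3}
read b: {q0, q2, q3}
Reachable ∩ accepting = {} — empty.

rejected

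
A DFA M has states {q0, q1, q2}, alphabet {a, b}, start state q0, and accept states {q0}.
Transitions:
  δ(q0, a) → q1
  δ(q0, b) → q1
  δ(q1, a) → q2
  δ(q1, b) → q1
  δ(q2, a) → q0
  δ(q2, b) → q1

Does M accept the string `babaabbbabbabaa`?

q0 --b--> q1
q1 --a--> q2
q2 --b--> q1
q1 --a--> q2
q2 --a--> q0
q0 --b--> q1
q1 --b--> q1
q1 --b--> q1
q1 --a--> q2
q2 --b--> q1
q1 --b--> q1
q1 --a--> q2
q2 --b--> q1
q1 --a--> q2
q2 --a--> q0
End in state q0, which is an accepting state.

accepted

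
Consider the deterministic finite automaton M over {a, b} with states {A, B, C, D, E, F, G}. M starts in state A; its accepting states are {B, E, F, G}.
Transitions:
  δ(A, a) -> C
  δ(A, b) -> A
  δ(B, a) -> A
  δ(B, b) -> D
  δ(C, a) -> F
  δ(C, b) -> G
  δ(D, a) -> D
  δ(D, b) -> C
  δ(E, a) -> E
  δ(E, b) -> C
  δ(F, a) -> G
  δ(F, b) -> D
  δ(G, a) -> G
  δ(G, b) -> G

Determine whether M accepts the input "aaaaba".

accepted

A --a--> C
C --a--> F
F --a--> G
G --a--> G
G --b--> G
G --a--> G
End in state G, which is an accepting state.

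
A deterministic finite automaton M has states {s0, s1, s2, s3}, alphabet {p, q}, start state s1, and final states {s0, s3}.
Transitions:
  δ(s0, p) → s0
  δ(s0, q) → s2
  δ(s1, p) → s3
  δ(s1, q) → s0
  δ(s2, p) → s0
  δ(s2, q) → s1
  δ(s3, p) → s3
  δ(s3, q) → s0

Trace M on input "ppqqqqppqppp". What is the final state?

s0

s1 --p--> s3
s3 --p--> s3
s3 --q--> s0
s0 --q--> s2
s2 --q--> s1
s1 --q--> s0
s0 --p--> s0
s0 --p--> s0
s0 --q--> s2
s2 --p--> s0
s0 --p--> s0
s0 --p--> s0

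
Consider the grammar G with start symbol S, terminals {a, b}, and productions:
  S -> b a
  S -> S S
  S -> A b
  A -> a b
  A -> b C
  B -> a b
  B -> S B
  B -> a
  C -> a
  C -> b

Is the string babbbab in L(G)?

no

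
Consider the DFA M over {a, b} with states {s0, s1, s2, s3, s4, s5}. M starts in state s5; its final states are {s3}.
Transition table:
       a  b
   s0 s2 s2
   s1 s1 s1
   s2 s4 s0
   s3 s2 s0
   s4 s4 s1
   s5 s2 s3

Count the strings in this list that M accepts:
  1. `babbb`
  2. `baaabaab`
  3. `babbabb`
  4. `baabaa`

`babbb`: rejected
`baaabaab`: rejected
`babbabb`: rejected
`baabaa`: rejected

0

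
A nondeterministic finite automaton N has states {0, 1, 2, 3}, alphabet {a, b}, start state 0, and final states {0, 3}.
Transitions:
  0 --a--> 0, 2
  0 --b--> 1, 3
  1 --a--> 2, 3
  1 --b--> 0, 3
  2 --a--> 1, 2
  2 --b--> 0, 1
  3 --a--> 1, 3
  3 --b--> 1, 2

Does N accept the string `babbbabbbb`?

Start: {0}
read b: {1, 3}
read a: {1, 2, 3}
read b: {0, 1, 2, 3}
read b: {0, 1, 2, 3}
read b: {0, 1, 2, 3}
read a: {0, 1, 2, 3}
read b: {0, 1, 2, 3}
read b: {0, 1, 2, 3}
read b: {0, 1, 2, 3}
read b: {0, 1, 2, 3}
Reachable ∩ accepting = {0, 3} — nonempty.

accepted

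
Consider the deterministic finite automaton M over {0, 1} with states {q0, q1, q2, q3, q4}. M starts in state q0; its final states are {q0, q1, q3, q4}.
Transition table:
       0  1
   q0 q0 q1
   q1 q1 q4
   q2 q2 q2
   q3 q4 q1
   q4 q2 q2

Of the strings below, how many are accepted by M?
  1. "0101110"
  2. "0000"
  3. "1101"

1

"0101110": rejected
"0000": accepted
"1101": rejected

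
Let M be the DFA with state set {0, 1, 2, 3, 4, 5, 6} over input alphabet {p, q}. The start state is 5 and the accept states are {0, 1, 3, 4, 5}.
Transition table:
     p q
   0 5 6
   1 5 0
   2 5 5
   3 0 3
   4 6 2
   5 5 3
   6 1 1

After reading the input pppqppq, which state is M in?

3

5 --p--> 5
5 --p--> 5
5 --p--> 5
5 --q--> 3
3 --p--> 0
0 --p--> 5
5 --q--> 3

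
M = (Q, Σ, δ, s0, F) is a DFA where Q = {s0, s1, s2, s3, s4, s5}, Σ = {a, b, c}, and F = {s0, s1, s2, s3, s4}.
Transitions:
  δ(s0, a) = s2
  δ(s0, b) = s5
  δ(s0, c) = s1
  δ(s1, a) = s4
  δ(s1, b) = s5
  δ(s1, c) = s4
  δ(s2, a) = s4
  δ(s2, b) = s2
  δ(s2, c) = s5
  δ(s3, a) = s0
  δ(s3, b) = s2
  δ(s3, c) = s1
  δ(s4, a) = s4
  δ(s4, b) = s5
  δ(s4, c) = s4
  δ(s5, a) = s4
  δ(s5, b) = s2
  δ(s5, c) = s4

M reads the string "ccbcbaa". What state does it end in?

s0 --c--> s1
s1 --c--> s4
s4 --b--> s5
s5 --c--> s4
s4 --b--> s5
s5 --a--> s4
s4 --a--> s4

s4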